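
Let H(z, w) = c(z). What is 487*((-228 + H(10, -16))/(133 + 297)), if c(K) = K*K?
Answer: -31168/215 ≈ -144.97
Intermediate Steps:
c(K) = K**2
H(z, w) = z**2
487*((-228 + H(10, -16))/(133 + 297)) = 487*((-228 + 10**2)/(133 + 297)) = 487*((-228 + 100)/430) = 487*(-128*1/430) = 487*(-64/215) = -31168/215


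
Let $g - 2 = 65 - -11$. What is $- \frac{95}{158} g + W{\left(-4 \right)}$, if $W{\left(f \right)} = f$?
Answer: $- \frac{4021}{79} \approx -50.899$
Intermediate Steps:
$g = 78$ ($g = 2 + \left(65 - -11\right) = 2 + \left(65 + 11\right) = 2 + 76 = 78$)
$- \frac{95}{158} g + W{\left(-4 \right)} = - \frac{95}{158} \cdot 78 - 4 = \left(-95\right) \frac{1}{158} \cdot 78 - 4 = \left(- \frac{95}{158}\right) 78 - 4 = - \frac{3705}{79} - 4 = - \frac{4021}{79}$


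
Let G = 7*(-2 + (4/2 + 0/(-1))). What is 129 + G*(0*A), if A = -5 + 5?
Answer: 129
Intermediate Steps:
A = 0
G = 0 (G = 7*(-2 + (4*(1/2) + 0*(-1))) = 7*(-2 + (2 + 0)) = 7*(-2 + 2) = 7*0 = 0)
129 + G*(0*A) = 129 + 0*(0*0) = 129 + 0*0 = 129 + 0 = 129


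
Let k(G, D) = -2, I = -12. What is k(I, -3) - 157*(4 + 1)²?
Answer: -3927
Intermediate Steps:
k(I, -3) - 157*(4 + 1)² = -2 - 157*(4 + 1)² = -2 - 157*5² = -2 - 157*25 = -2 - 3925 = -3927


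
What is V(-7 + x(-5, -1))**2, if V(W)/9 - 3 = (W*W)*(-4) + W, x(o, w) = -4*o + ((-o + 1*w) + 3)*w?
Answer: 1476225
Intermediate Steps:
x(o, w) = -4*o + w*(3 + w - o) (x(o, w) = -4*o + ((-o + w) + 3)*w = -4*o + ((w - o) + 3)*w = -4*o + (3 + w - o)*w = -4*o + w*(3 + w - o))
V(W) = 27 - 36*W**2 + 9*W (V(W) = 27 + 9*((W*W)*(-4) + W) = 27 + 9*(W**2*(-4) + W) = 27 + 9*(-4*W**2 + W) = 27 + 9*(W - 4*W**2) = 27 + (-36*W**2 + 9*W) = 27 - 36*W**2 + 9*W)
V(-7 + x(-5, -1))**2 = (27 - 36*(-7 + ((-1)**2 - 4*(-5) + 3*(-1) - 1*(-5)*(-1)))**2 + 9*(-7 + ((-1)**2 - 4*(-5) + 3*(-1) - 1*(-5)*(-1))))**2 = (27 - 36*(-7 + (1 + 20 - 3 - 5))**2 + 9*(-7 + (1 + 20 - 3 - 5)))**2 = (27 - 36*(-7 + 13)**2 + 9*(-7 + 13))**2 = (27 - 36*6**2 + 9*6)**2 = (27 - 36*36 + 54)**2 = (27 - 1296 + 54)**2 = (-1215)**2 = 1476225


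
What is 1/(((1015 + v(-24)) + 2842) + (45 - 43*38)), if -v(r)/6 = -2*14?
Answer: 1/2436 ≈ 0.00041051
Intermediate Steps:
v(r) = 168 (v(r) = -(-12)*14 = -6*(-28) = 168)
1/(((1015 + v(-24)) + 2842) + (45 - 43*38)) = 1/(((1015 + 168) + 2842) + (45 - 43*38)) = 1/((1183 + 2842) + (45 - 1634)) = 1/(4025 - 1589) = 1/2436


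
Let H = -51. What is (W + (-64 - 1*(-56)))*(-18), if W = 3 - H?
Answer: -828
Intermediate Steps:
W = 54 (W = 3 - 1*(-51) = 3 + 51 = 54)
(W + (-64 - 1*(-56)))*(-18) = (54 + (-64 - 1*(-56)))*(-18) = (54 + (-64 + 56))*(-18) = (54 - 8)*(-18) = 46*(-18) = -828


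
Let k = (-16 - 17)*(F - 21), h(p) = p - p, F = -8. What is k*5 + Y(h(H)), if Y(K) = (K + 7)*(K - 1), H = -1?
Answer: 4778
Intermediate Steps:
h(p) = 0
k = 957 (k = (-16 - 17)*(-8 - 21) = -33*(-29) = 957)
Y(K) = (-1 + K)*(7 + K) (Y(K) = (7 + K)*(-1 + K) = (-1 + K)*(7 + K))
k*5 + Y(h(H)) = 957*5 + (-7 + 0**2 + 6*0) = 4785 + (-7 + 0 + 0) = 4785 - 7 = 4778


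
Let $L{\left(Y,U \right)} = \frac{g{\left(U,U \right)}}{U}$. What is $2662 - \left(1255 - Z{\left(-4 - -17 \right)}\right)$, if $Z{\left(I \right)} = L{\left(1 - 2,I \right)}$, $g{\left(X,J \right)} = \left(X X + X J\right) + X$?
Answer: $1434$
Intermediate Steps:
$g{\left(X,J \right)} = X + X^{2} + J X$ ($g{\left(X,J \right)} = \left(X^{2} + J X\right) + X = X + X^{2} + J X$)
$L{\left(Y,U \right)} = 1 + 2 U$ ($L{\left(Y,U \right)} = \frac{U \left(1 + U + U\right)}{U} = \frac{U \left(1 + 2 U\right)}{U} = 1 + 2 U$)
$Z{\left(I \right)} = 1 + 2 I$
$2662 - \left(1255 - Z{\left(-4 - -17 \right)}\right) = 2662 - \left(1255 - \left(1 + 2 \left(-4 - -17\right)\right)\right) = 2662 - \left(1255 - \left(1 + 2 \left(-4 + 17\right)\right)\right) = 2662 - \left(1255 - \left(1 + 2 \cdot 13\right)\right) = 2662 - \left(1255 - \left(1 + 26\right)\right) = 2662 - \left(1255 - 27\right) = 2662 - 1228 = 1434$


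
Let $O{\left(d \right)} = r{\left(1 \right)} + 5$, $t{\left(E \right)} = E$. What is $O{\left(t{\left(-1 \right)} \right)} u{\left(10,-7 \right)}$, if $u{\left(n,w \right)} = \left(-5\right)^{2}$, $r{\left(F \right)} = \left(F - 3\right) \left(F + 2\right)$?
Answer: $-25$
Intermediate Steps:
$r{\left(F \right)} = \left(-3 + F\right) \left(2 + F\right)$
$u{\left(n,w \right)} = 25$
$O{\left(d \right)} = -1$ ($O{\left(d \right)} = \left(-6 + 1^{2} - 1\right) + 5 = \left(-6 + 1 - 1\right) + 5 = -6 + 5 = -1$)
$O{\left(t{\left(-1 \right)} \right)} u{\left(10,-7 \right)} = \left(-1\right) 25 = -25$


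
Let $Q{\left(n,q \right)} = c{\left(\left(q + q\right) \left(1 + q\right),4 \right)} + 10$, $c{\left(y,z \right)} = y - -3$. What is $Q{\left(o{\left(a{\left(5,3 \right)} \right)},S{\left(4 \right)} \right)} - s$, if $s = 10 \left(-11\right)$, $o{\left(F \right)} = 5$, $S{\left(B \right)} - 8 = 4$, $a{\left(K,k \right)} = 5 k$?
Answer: $435$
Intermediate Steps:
$c{\left(y,z \right)} = 3 + y$ ($c{\left(y,z \right)} = y + 3 = 3 + y$)
$S{\left(B \right)} = 12$ ($S{\left(B \right)} = 8 + 4 = 12$)
$Q{\left(n,q \right)} = 13 + 2 q \left(1 + q\right)$ ($Q{\left(n,q \right)} = \left(3 + \left(q + q\right) \left(1 + q\right)\right) + 10 = \left(3 + 2 q \left(1 + q\right)\right) + 10 = 13 + 2 q \left(1 + q\right)$)
$s = -110$
$Q{\left(o{\left(a{\left(5,3 \right)} \right)},S{\left(4 \right)} \right)} - s = \left(13 + 2 \cdot 12 \left(1 + 12\right)\right) - -110 = \left(13 + 2 \cdot 12 \cdot 13\right) + 110 = \left(13 + 312\right) + 110 = 325 + 110 = 435$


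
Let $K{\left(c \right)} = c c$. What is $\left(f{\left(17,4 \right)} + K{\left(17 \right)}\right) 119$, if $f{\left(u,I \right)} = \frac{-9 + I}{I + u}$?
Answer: $\frac{103088}{3} \approx 34363.0$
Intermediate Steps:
$f{\left(u,I \right)} = \frac{-9 + I}{I + u}$
$K{\left(c \right)} = c^{2}$
$\left(f{\left(17,4 \right)} + K{\left(17 \right)}\right) 119 = \left(\frac{-9 + 4}{4 + 17} + 17^{2}\right) 119 = \left(\frac{1}{21} \left(-5\right) + 289\right) 119 = \left(- \frac{5}{21} + 289\right) 119 = \frac{6064}{21} \cdot 119 = \frac{103088}{3}$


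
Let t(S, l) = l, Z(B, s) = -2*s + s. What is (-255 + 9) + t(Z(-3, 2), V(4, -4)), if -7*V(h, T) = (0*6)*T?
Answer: -246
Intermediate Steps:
Z(B, s) = -s
V(h, T) = 0 (V(h, T) = -0*6*T/7 = -0*T = -1/7*0 = 0)
(-255 + 9) + t(Z(-3, 2), V(4, -4)) = (-255 + 9) + 0 = -246 + 0 = -246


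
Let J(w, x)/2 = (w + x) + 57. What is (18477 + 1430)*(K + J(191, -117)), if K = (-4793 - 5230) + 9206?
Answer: -11048385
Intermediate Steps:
J(w, x) = 114 + 2*w + 2*x (J(w, x) = 2*((w + x) + 57) = 2*(57 + w + x) = 114 + 2*w + 2*x)
K = -817 (K = -10023 + 9206 = -817)
(18477 + 1430)*(K + J(191, -117)) = (18477 + 1430)*(-817 + (114 + 2*191 + 2*(-117))) = 19907*(-817 + (114 + 382 - 234)) = 19907*(-817 + 262) = 19907*(-555) = -11048385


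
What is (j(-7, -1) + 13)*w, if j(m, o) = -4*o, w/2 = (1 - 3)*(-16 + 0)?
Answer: 1088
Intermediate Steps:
w = 64 (w = 2*((1 - 3)*(-16 + 0)) = 2*(-2*(-16)) = 2*32 = 64)
(j(-7, -1) + 13)*w = (-4*(-1) + 13)*64 = (4 + 13)*64 = 17*64 = 1088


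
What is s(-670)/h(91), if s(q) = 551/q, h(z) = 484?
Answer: -551/324280 ≈ -0.0016991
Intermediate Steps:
s(-670)/h(91) = (551/(-670))/484 = (551*(-1/670))*(1/484) = -551/670*1/484 = -551/324280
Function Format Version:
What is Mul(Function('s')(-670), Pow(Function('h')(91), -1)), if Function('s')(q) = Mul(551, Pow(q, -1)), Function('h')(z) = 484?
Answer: Rational(-551, 324280) ≈ -0.0016991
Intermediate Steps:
Mul(Function('s')(-670), Pow(Function('h')(91), -1)) = Mul(Mul(551, Pow(-670, -1)), Pow(484, -1)) = Mul(Mul(551, Rational(-1, 670)), Rational(1, 484)) = Mul(Rational(-551, 670), Rational(1, 484)) = Rational(-551, 324280)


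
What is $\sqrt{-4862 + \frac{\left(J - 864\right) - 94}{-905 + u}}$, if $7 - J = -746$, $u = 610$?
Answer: $\frac{i \sqrt{16922203}}{59} \approx 69.723 i$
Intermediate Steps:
$J = 753$ ($J = 7 - -746 = 7 + 746 = 753$)
$\sqrt{-4862 + \frac{\left(J - 864\right) - 94}{-905 + u}} = \sqrt{-4862 + \frac{\left(753 - 864\right) - 94}{-905 + 610}} = \sqrt{-4862 + \frac{\left(753 - 864\right) - 94}{-295}} = \sqrt{-4862 + \left(-111 - 94\right) \left(- \frac{1}{295}\right)} = \sqrt{-4862 - - \frac{41}{59}} = \sqrt{-4862 + \frac{41}{59}} = \sqrt{- \frac{286817}{59}} = \frac{i \sqrt{16922203}}{59}$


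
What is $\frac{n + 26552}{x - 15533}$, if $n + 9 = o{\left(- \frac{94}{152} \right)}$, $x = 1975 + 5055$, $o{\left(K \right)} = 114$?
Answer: $- \frac{26657}{8503} \approx -3.135$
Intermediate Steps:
$x = 7030$
$n = 105$ ($n = -9 + 114 = 105$)
$\frac{n + 26552}{x - 15533} = \frac{105 + 26552}{7030 - 15533} = \frac{26657}{-8503} = 26657 \left(- \frac{1}{8503}\right) = - \frac{26657}{8503}$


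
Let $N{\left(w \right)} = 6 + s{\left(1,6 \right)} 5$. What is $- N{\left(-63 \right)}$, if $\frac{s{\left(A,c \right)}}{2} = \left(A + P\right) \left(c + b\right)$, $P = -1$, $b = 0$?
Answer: $-6$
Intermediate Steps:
$s{\left(A,c \right)} = 2 c \left(-1 + A\right)$ ($s{\left(A,c \right)} = 2 \left(A - 1\right) \left(c + 0\right) = 2 \left(-1 + A\right) c = 2 c \left(-1 + A\right)$)
$N{\left(w \right)} = 6$ ($N{\left(w \right)} = 6 + 2 \cdot 6 \left(-1 + 1\right) 5 = 6 + 2 \cdot 6 \cdot 0 \cdot 5 = 6 + 0 \cdot 5 = 6 + 0 = 6$)
$- N{\left(-63 \right)} = \left(-1\right) 6 = -6$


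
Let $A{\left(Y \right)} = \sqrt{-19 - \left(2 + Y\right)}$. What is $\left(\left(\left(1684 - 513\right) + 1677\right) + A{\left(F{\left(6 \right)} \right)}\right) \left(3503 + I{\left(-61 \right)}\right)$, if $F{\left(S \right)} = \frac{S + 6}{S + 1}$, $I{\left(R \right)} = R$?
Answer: $9802816 + \frac{3442 i \sqrt{1113}}{7} \approx 9.8028 \cdot 10^{6} + 16404.0 i$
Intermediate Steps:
$F{\left(S \right)} = \frac{6 + S}{1 + S}$
$A{\left(Y \right)} = \sqrt{-21 - Y}$
$\left(\left(\left(1684 - 513\right) + 1677\right) + A{\left(F{\left(6 \right)} \right)}\right) \left(3503 + I{\left(-61 \right)}\right) = \left(\left(\left(1684 - 513\right) + 1677\right) + \sqrt{-21 - \frac{6 + 6}{1 + 6}}\right) \left(3503 - 61\right) = \left(\left(1171 + 1677\right) + \sqrt{-21 - \frac{1}{7} \cdot 12}\right) 3442 = \left(2848 + \sqrt{-21 - \frac{1}{7} \cdot 12}\right) 3442 = \left(2848 + \sqrt{-21 - \frac{12}{7}}\right) 3442 = \left(2848 + \sqrt{- \frac{159}{7}}\right) 3442 = \left(2848 + \frac{i \sqrt{1113}}{7}\right) 3442 = 9802816 + \frac{3442 i \sqrt{1113}}{7}$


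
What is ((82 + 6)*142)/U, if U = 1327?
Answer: 12496/1327 ≈ 9.4167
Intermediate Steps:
((82 + 6)*142)/U = ((82 + 6)*142)/1327 = (88*142)*(1/1327) = 12496*(1/1327) = 12496/1327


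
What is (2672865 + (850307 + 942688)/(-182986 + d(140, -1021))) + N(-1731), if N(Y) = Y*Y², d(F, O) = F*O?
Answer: -563203173398357/108642 ≈ -5.1840e+9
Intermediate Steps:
N(Y) = Y³
(2672865 + (850307 + 942688)/(-182986 + d(140, -1021))) + N(-1731) = (2672865 + (850307 + 942688)/(-182986 + 140*(-1021))) + (-1731)³ = (2672865 + 1792995/(-182986 - 142940)) - 5186700891 = (2672865 + 1792995/(-325926)) - 5186700891 = (2672865 + 1792995*(-1/325926)) - 5186700891 = (2672865 - 597665/108642) - 5186700891 = 290384801665/108642 - 5186700891 = -563203173398357/108642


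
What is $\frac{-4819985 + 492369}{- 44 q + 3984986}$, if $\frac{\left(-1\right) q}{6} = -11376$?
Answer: $- \frac{2163808}{490861} \approx -4.4082$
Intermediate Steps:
$q = 68256$ ($q = \left(-6\right) \left(-11376\right) = 68256$)
$\frac{-4819985 + 492369}{- 44 q + 3984986} = \frac{-4819985 + 492369}{\left(-44\right) 68256 + 3984986} = - \frac{4327616}{-3003264 + 3984986} = - \frac{4327616}{981722} = \left(-4327616\right) \frac{1}{981722} = - \frac{2163808}{490861}$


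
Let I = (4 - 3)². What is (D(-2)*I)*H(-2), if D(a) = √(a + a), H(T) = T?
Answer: -4*I ≈ -4.0*I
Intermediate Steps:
D(a) = √2*√a (D(a) = √(2*a) = √2*√a)
I = 1 (I = 1² = 1)
(D(-2)*I)*H(-2) = ((√2*√(-2))*1)*(-2) = ((√2*(I*√2))*1)*(-2) = ((2*I)*1)*(-2) = (2*I)*(-2) = -4*I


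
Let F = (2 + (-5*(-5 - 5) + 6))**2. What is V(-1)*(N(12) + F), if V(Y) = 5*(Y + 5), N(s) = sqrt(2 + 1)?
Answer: 67280 + 20*sqrt(3) ≈ 67315.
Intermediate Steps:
N(s) = sqrt(3)
V(Y) = 25 + 5*Y (V(Y) = 5*(5 + Y) = 25 + 5*Y)
F = 3364 (F = (2 + (-5*(-10) + 6))**2 = (2 + (50 + 6))**2 = (2 + 56)**2 = 58**2 = 3364)
V(-1)*(N(12) + F) = (25 + 5*(-1))*(sqrt(3) + 3364) = (25 - 5)*(3364 + sqrt(3)) = 20*(3364 + sqrt(3)) = 67280 + 20*sqrt(3)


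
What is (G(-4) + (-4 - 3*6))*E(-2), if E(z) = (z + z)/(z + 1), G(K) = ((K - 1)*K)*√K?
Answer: -88 + 160*I ≈ -88.0 + 160.0*I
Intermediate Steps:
G(K) = K^(3/2)*(-1 + K) (G(K) = ((-1 + K)*K)*√K = (K*(-1 + K))*√K = K^(3/2)*(-1 + K))
E(z) = 2*z/(1 + z) (E(z) = (2*z)/(1 + z) = 2*z/(1 + z))
(G(-4) + (-4 - 3*6))*E(-2) = ((-4)^(3/2)*(-1 - 4) + (-4 - 3*6))*(2*(-2)/(1 - 2)) = (-8*I*(-5) + (-4 - 18))*(2*(-2)/(-1)) = (40*I - 22)*(2*(-2)*(-1)) = (-22 + 40*I)*4 = -88 + 160*I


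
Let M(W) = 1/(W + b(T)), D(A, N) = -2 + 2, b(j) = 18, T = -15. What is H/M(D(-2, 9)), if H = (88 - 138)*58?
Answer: -52200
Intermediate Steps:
D(A, N) = 0
H = -2900 (H = -50*58 = -2900)
M(W) = 1/(18 + W) (M(W) = 1/(W + 18) = 1/(18 + W))
H/M(D(-2, 9)) = -2900/(1/(18 + 0)) = -2900/(1/18) = -2900/1/18 = -2900*18 = -52200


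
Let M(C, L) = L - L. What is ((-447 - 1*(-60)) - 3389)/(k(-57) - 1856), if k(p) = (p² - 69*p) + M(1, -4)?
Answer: -1888/2663 ≈ -0.70897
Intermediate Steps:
M(C, L) = 0
k(p) = p² - 69*p (k(p) = (p² - 69*p) + 0 = p² - 69*p)
((-447 - 1*(-60)) - 3389)/(k(-57) - 1856) = ((-447 - 1*(-60)) - 3389)/(-57*(-69 - 57) - 1856) = ((-447 + 60) - 3389)/(-57*(-126) - 1856) = (-387 - 3389)/(7182 - 1856) = -3776/5326 = -3776*1/5326 = -1888/2663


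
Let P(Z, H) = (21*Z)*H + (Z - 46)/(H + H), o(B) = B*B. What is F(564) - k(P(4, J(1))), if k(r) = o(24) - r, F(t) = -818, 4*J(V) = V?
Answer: -1457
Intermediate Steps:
J(V) = V/4
o(B) = B²
P(Z, H) = (-46 + Z)/(2*H) + 21*H*Z (P(Z, H) = 21*H*Z + (-46 + Z)/((2*H)) = 21*H*Z + (-46 + Z)*(1/(2*H)) = 21*H*Z + (-46 + Z)/(2*H) = (-46 + Z)/(2*H) + 21*H*Z)
k(r) = 576 - r (k(r) = 24² - r = 576 - r)
F(564) - k(P(4, J(1))) = -818 - (576 - (-46 + 4 + 42*4*((¼)*1)²)/(2*((¼)*1))) = -818 - (576 - (-46 + 4 + 42*4*(¼)²)/(2*¼)) = -818 - (576 - 4*(-46 + 4 + 42*4*(1/16))/2) = -818 - (576 - 4*(-46 + 4 + 21/2)/2) = -818 - (576 - 4*(-63)/(2*2)) = -818 - (576 - 1*(-63)) = -818 - (576 + 63) = -818 - 1*639 = -818 - 639 = -1457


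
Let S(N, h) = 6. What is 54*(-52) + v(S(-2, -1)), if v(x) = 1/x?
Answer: -16847/6 ≈ -2807.8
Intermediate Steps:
54*(-52) + v(S(-2, -1)) = 54*(-52) + 1/6 = -2808 + 1/6 = -16847/6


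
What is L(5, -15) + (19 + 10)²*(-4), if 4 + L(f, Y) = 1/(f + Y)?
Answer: -33681/10 ≈ -3368.1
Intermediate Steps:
L(f, Y) = -4 + 1/(Y + f) (L(f, Y) = -4 + 1/(f + Y) = -4 + 1/(Y + f))
L(5, -15) + (19 + 10)²*(-4) = (1 - 4*(-15) - 4*5)/(-15 + 5) + (19 + 10)²*(-4) = (1 + 60 - 20)/(-10) + 29²*(-4) = -⅒*41 + 841*(-4) = -41/10 - 3364 = -33681/10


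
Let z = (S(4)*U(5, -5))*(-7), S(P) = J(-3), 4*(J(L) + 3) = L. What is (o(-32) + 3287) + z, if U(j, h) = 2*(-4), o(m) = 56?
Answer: 3133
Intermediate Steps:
J(L) = -3 + L/4
S(P) = -15/4 (S(P) = -3 + (¼)*(-3) = -3 - ¾ = -15/4)
U(j, h) = -8
z = -210 (z = -15/4*(-8)*(-7) = 30*(-7) = -210)
(o(-32) + 3287) + z = (56 + 3287) - 210 = 3343 - 210 = 3133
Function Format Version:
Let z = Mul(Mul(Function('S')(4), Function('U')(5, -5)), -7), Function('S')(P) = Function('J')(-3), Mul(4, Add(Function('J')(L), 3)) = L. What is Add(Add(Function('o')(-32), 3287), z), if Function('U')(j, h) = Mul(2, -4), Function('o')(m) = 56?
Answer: 3133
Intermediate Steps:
Function('J')(L) = Add(-3, Mul(Rational(1, 4), L))
Function('S')(P) = Rational(-15, 4) (Function('S')(P) = Add(-3, Mul(Rational(1, 4), -3)) = Add(-3, Rational(-3, 4)) = Rational(-15, 4))
Function('U')(j, h) = -8
z = -210 (z = Mul(Mul(Rational(-15, 4), -8), -7) = Mul(30, -7) = -210)
Add(Add(Function('o')(-32), 3287), z) = Add(Add(56, 3287), -210) = Add(3343, -210) = 3133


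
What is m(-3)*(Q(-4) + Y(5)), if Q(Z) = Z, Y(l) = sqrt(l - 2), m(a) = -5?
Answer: 20 - 5*sqrt(3) ≈ 11.340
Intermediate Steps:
Y(l) = sqrt(-2 + l)
m(-3)*(Q(-4) + Y(5)) = -5*(-4 + sqrt(-2 + 5)) = -5*(-4 + sqrt(3)) = 20 - 5*sqrt(3)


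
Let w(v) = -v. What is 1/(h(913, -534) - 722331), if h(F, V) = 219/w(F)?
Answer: -913/659488422 ≈ -1.3844e-6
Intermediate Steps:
h(F, V) = -219/F (h(F, V) = 219/((-F)) = 219*(-1/F) = -219/F)
1/(h(913, -534) - 722331) = 1/(-219/913 - 722331) = 1/(-659488422/913) = -913/659488422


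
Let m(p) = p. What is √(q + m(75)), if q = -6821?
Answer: I*√6746 ≈ 82.134*I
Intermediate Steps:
√(q + m(75)) = √(-6821 + 75) = √(-6746) = I*√6746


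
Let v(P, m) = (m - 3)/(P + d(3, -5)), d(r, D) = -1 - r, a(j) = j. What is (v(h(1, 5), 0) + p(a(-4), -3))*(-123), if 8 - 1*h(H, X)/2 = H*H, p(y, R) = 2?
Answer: -2091/10 ≈ -209.10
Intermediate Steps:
h(H, X) = 16 - 2*H² (h(H, X) = 16 - 2*H*H = 16 - 2*H²)
v(P, m) = (-3 + m)/(-4 + P) (v(P, m) = (m - 3)/(P + (-1 - 1*3)) = (-3 + m)/(P + (-1 - 3)) = (-3 + m)/(P - 4) = (-3 + m)/(-4 + P))
(v(h(1, 5), 0) + p(a(-4), -3))*(-123) = ((-3 + 0)/(-4 + (16 - 2*1²)) + 2)*(-123) = (-3/(-4 + (16 - 2*1)) + 2)*(-123) = (-3/(-4 + (16 - 2)) + 2)*(-123) = (-3/(-4 + 14) + 2)*(-123) = (-3/10 + 2)*(-123) = (17/10)*(-123) = -2091/10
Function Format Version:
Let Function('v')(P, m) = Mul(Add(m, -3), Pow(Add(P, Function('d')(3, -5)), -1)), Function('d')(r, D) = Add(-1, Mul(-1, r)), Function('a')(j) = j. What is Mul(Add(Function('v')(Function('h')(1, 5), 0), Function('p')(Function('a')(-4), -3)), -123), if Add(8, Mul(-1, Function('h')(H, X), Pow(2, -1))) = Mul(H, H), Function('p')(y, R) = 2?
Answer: Rational(-2091, 10) ≈ -209.10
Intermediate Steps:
Function('h')(H, X) = Add(16, Mul(-2, Pow(H, 2))) (Function('h')(H, X) = Add(16, Mul(-2, Mul(H, H))) = Add(16, Mul(-2, Pow(H, 2))))
Function('v')(P, m) = Mul(Pow(Add(-4, P), -1), Add(-3, m)) (Function('v')(P, m) = Mul(Add(m, -3), Pow(Add(P, Add(-1, Mul(-1, 3))), -1)) = Mul(Add(-3, m), Pow(Add(P, Add(-1, -3)), -1)) = Mul(Add(-3, m), Pow(Add(P, -4), -1)) = Mul(Add(-3, m), Pow(Add(-4, P), -1)) = Mul(Pow(Add(-4, P), -1), Add(-3, m)))
Mul(Add(Function('v')(Function('h')(1, 5), 0), Function('p')(Function('a')(-4), -3)), -123) = Mul(Add(Mul(Pow(Add(-4, Add(16, Mul(-2, Pow(1, 2)))), -1), Add(-3, 0)), 2), -123) = Mul(Add(Mul(Pow(Add(-4, Add(16, Mul(-2, 1))), -1), -3), 2), -123) = Mul(Add(Mul(Pow(Add(-4, Add(16, -2)), -1), -3), 2), -123) = Mul(Add(Mul(Pow(Add(-4, 14), -1), -3), 2), -123) = Mul(Add(Mul(Pow(10, -1), -3), 2), -123) = Mul(Add(Mul(Rational(1, 10), -3), 2), -123) = Mul(Add(Rational(-3, 10), 2), -123) = Mul(Rational(17, 10), -123) = Rational(-2091, 10)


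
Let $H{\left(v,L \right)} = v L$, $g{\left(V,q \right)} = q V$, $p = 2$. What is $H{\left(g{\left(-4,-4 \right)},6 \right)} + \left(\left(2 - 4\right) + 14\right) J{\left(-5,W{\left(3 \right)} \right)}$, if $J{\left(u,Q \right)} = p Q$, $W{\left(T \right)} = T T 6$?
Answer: $1392$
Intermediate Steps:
$g{\left(V,q \right)} = V q$
$W{\left(T \right)} = 6 T^{2}$ ($W{\left(T \right)} = T^{2} \cdot 6 = 6 T^{2}$)
$J{\left(u,Q \right)} = 2 Q$
$H{\left(v,L \right)} = L v$
$H{\left(g{\left(-4,-4 \right)},6 \right)} + \left(\left(2 - 4\right) + 14\right) J{\left(-5,W{\left(3 \right)} \right)} = 6 \left(\left(-4\right) \left(-4\right)\right) + \left(\left(2 - 4\right) + 14\right) 2 \cdot 6 \cdot 3^{2} = 6 \cdot 16 + \left(-2 + 14\right) 2 \cdot 6 \cdot 9 = 96 + 12 \cdot 2 \cdot 54 = 96 + 12 \cdot 108 = 96 + 1296 = 1392$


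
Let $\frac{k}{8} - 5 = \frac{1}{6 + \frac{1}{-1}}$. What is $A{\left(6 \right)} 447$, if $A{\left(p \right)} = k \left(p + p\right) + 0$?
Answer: $\frac{1115712}{5} \approx 2.2314 \cdot 10^{5}$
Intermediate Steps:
$k = \frac{208}{5}$ ($k = 40 + \frac{8}{6 + \frac{1}{-1}} = 40 + \frac{8}{6 - 1} = 40 + \frac{8}{5} = \frac{208}{5} \approx 41.6$)
$A{\left(p \right)} = \frac{416 p}{5}$ ($A{\left(p \right)} = \frac{208 \left(p + p\right)}{5} + 0 = \frac{208 \cdot 2 p}{5} + 0 = \frac{416 p}{5} + 0 = \frac{416 p}{5}$)
$A{\left(6 \right)} 447 = \frac{416}{5} \cdot 6 \cdot 447 = \frac{2496}{5} \cdot 447 = \frac{1115712}{5}$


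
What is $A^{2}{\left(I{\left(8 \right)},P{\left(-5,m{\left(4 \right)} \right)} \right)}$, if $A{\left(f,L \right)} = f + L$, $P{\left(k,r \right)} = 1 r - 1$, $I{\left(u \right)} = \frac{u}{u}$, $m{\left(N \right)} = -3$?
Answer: $9$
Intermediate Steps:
$I{\left(u \right)} = 1$
$P{\left(k,r \right)} = -1 + r$ ($P{\left(k,r \right)} = r - 1 = -1 + r$)
$A{\left(f,L \right)} = L + f$
$A^{2}{\left(I{\left(8 \right)},P{\left(-5,m{\left(4 \right)} \right)} \right)} = \left(\left(-1 - 3\right) + 1\right)^{2} = \left(-4 + 1\right)^{2} = \left(-3\right)^{2} = 9$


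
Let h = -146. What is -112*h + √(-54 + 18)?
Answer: 16352 + 6*I ≈ 16352.0 + 6.0*I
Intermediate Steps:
-112*h + √(-54 + 18) = -112*(-146) + √(-54 + 18) = 16352 + √(-36) = 16352 + 6*I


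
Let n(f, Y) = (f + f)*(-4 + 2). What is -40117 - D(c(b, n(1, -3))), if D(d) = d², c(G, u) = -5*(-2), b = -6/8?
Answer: -40217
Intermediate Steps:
n(f, Y) = -4*f (n(f, Y) = (2*f)*(-2) = -4*f)
b = -¾ (b = -6*⅛ = -¾ ≈ -0.75000)
c(G, u) = 10
-40117 - D(c(b, n(1, -3))) = -40117 - 1*10² = -40117 - 1*100 = -40117 - 100 = -40217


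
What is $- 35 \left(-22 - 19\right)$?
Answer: $1435$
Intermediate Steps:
$- 35 \left(-22 - 19\right) = \left(-35\right) \left(-41\right) = 1435$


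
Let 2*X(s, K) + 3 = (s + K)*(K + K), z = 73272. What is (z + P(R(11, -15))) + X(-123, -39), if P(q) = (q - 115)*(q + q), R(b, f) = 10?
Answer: 154977/2 ≈ 77489.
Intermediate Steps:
X(s, K) = -3/2 + K*(K + s) (X(s, K) = -3/2 + ((s + K)*(K + K))/2 = -3/2 + ((K + s)*(2*K))/2 = -3/2 + (2*K*(K + s))/2 = -3/2 + K*(K + s))
P(q) = 2*q*(-115 + q) (P(q) = (-115 + q)*(2*q) = 2*q*(-115 + q))
(z + P(R(11, -15))) + X(-123, -39) = (73272 + 2*10*(-115 + 10)) + (-3/2 + (-39)² - 39*(-123)) = (73272 + 2*10*(-105)) + (-3/2 + 1521 + 4797) = (73272 - 2100) + 12633/2 = 71172 + 12633/2 = 154977/2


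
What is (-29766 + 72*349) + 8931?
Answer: 4293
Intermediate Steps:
(-29766 + 72*349) + 8931 = (-29766 + 25128) + 8931 = -4638 + 8931 = 4293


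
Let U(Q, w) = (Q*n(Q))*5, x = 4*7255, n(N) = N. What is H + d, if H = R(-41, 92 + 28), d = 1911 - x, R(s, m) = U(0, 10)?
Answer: -27109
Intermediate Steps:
x = 29020
U(Q, w) = 5*Q**2 (U(Q, w) = (Q*Q)*5 = Q**2*5 = 5*Q**2)
R(s, m) = 0 (R(s, m) = 5*0**2 = 5*0 = 0)
d = -27109 (d = 1911 - 1*29020 = 1911 - 29020 = -27109)
H = 0
H + d = 0 - 27109 = -27109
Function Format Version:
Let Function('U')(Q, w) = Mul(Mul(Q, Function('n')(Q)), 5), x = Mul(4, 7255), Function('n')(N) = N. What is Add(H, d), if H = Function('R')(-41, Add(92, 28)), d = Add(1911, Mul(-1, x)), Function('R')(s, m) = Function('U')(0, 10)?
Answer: -27109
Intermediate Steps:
x = 29020
Function('U')(Q, w) = Mul(5, Pow(Q, 2)) (Function('U')(Q, w) = Mul(Mul(Q, Q), 5) = Mul(Pow(Q, 2), 5) = Mul(5, Pow(Q, 2)))
Function('R')(s, m) = 0 (Function('R')(s, m) = Mul(5, Pow(0, 2)) = Mul(5, 0) = 0)
d = -27109 (d = Add(1911, Mul(-1, 29020)) = Add(1911, -29020) = -27109)
H = 0
Add(H, d) = Add(0, -27109) = -27109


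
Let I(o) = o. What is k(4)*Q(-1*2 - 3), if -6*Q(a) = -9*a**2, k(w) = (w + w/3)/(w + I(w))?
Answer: 25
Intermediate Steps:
k(w) = 2/3 (k(w) = (w + w/3)/(w + w) = (w + w*(1/3))/((2*w)) = (w + w/3)*(1/(2*w)) = (4*w/3)*(1/(2*w)) = 2/3)
Q(a) = 3*a**2/2 (Q(a) = -(-3)*a**2/2 = 3*a**2/2)
k(4)*Q(-1*2 - 3) = 2*(3*(-1*2 - 3)**2/2)/3 = 2*(3*(-2 - 3)**2/2)/3 = 2*((3/2)*(-5)**2)/3 = 2*((3/2)*25)/3 = (2/3)*(75/2) = 25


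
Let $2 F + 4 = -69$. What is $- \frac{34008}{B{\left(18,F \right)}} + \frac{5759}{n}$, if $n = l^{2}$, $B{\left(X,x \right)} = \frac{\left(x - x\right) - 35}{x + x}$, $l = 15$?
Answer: $- \frac{111675967}{1575} \approx -70905.0$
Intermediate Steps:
$F = - \frac{73}{2}$ ($F = -2 + \frac{1}{2} \left(-69\right) = -2 - \frac{69}{2} = - \frac{73}{2} \approx -36.5$)
$B{\left(X,x \right)} = - \frac{35}{2 x}$ ($B{\left(X,x \right)} = \frac{0 - 35}{2 x} = - 35 \frac{1}{2 x} = - \frac{35}{2 x}$)
$n = 225$ ($n = 15^{2} = 225$)
$- \frac{34008}{B{\left(18,F \right)}} + \frac{5759}{n} = - \frac{34008}{\left(- \frac{35}{2}\right) \frac{1}{- \frac{73}{2}}} + \frac{5759}{225} = - \frac{34008}{\left(- \frac{35}{2}\right) \left(- \frac{2}{73}\right)} + 5759 \cdot \frac{1}{225} = - \frac{34008}{\frac{35}{73}} + \frac{5759}{225} = \left(-34008\right) \frac{73}{35} + \frac{5759}{225} = - \frac{2482584}{35} + \frac{5759}{225} = - \frac{111675967}{1575}$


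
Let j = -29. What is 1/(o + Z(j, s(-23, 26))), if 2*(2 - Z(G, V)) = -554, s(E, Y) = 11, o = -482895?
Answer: -1/482616 ≈ -2.0720e-6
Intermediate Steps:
Z(G, V) = 279 (Z(G, V) = 2 - ½*(-554) = 2 + 277 = 279)
1/(o + Z(j, s(-23, 26))) = 1/(-482895 + 279) = 1/(-482616) = -1/482616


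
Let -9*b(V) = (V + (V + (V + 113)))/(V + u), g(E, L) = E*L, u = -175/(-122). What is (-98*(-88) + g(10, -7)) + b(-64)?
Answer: 587624500/68697 ≈ 8553.9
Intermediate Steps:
u = 175/122 (u = -175*(-1/122) = 175/122 ≈ 1.4344)
b(V) = -(113 + 3*V)/(9*(175/122 + V)) (b(V) = -(V + (V + (V + 113)))/(9*(V + 175/122)) = -(V + (V + (113 + V)))/(9*(175/122 + V)) = -(V + (113 + 2*V))/(9*(175/122 + V)) = -(113 + 3*V)/(9*(175/122 + V)))
(-98*(-88) + g(10, -7)) + b(-64) = (-98*(-88) + 10*(-7)) + 122*(-113 - 3*(-64))/(9*(175 + 122*(-64))) = (8624 - 70) + 122*(-113 + 192)/(9*(175 - 7808)) = 8554 + (122/9)*79/(-7633) = 8554 + (122/9)*(-1/7633)*79 = 8554 - 9638/68697 = 587624500/68697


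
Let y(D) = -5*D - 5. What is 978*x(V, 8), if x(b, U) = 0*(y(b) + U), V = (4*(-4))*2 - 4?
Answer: 0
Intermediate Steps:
y(D) = -5 - 5*D
V = -36 (V = -16*2 - 4 = -32 - 4 = -36)
x(b, U) = 0 (x(b, U) = 0*((-5 - 5*b) + U) = 0*(-5 + U - 5*b) = 0)
978*x(V, 8) = 978*0 = 0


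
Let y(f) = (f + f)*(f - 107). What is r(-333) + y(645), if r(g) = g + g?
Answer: 693354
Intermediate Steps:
r(g) = 2*g
y(f) = 2*f*(-107 + f) (y(f) = (2*f)*(-107 + f) = 2*f*(-107 + f))
r(-333) + y(645) = 2*(-333) + 2*645*(-107 + 645) = -666 + 2*645*538 = -666 + 694020 = 693354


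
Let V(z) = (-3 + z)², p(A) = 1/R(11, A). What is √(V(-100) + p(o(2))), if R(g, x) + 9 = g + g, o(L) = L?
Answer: √1792934/13 ≈ 103.00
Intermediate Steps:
R(g, x) = -9 + 2*g (R(g, x) = -9 + (g + g) = -9 + 2*g)
p(A) = 1/13 (p(A) = 1/(-9 + 2*11) = 1/(-9 + 22) = 1/13)
√(V(-100) + p(o(2))) = √((-3 - 100)² + 1/13) = √((-103)² + 1/13) = √(10609 + 1/13) = √(137918/13) = √1792934/13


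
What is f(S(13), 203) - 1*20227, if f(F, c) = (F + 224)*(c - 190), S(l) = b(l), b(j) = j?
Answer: -17146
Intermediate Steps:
S(l) = l
f(F, c) = (-190 + c)*(224 + F) (f(F, c) = (224 + F)*(-190 + c) = (-190 + c)*(224 + F))
f(S(13), 203) - 1*20227 = (-42560 - 190*13 + 224*203 + 13*203) - 1*20227 = (-42560 - 2470 + 45472 + 2639) - 20227 = 3081 - 20227 = -17146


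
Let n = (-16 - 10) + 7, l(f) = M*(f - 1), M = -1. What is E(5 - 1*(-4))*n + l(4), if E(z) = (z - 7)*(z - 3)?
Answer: -231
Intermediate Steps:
E(z) = (-7 + z)*(-3 + z)
l(f) = 1 - f (l(f) = -(f - 1) = -(-1 + f) = 1 - f)
n = -19 (n = -26 + 7 = -19)
E(5 - 1*(-4))*n + l(4) = (21 + (5 - 1*(-4))² - 10*(5 - 1*(-4)))*(-19) + (1 - 1*4) = (21 + (5 + 4)² - 10*(5 + 4))*(-19) + (1 - 4) = (21 + 9² - 10*9)*(-19) - 3 = (21 + 81 - 90)*(-19) - 3 = 12*(-19) - 3 = -228 - 3 = -231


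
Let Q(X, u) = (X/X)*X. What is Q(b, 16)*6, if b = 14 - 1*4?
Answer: 60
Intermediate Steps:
b = 10 (b = 14 - 4 = 10)
Q(X, u) = X (Q(X, u) = 1*X = X)
Q(b, 16)*6 = 10*6 = 60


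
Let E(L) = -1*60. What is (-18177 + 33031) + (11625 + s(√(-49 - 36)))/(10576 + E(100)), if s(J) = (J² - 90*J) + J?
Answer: 39054051/2629 - 89*I*√85/10516 ≈ 14855.0 - 0.078028*I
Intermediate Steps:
E(L) = -60
s(J) = J² - 89*J
(-18177 + 33031) + (11625 + s(√(-49 - 36)))/(10576 + E(100)) = (-18177 + 33031) + (11625 + √(-49 - 36)*(-89 + √(-49 - 36)))/(10576 - 60) = 14854 + (11625 + √(-85)*(-89 + √(-85)))/10516 = 14854 + (11625 + (I*√85)*(-89 + I*√85))*(1/10516) = 14854 + (11625 + I*√85*(-89 + I*√85))*(1/10516) = 14854 + (11625/10516 + I*√85*(-89 + I*√85)/10516) = 156216289/10516 + I*√85*(-89 + I*√85)/10516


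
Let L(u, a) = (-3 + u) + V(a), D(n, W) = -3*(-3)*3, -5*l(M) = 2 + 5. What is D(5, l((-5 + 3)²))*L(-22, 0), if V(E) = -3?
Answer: -756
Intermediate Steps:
l(M) = -7/5 (l(M) = -(2 + 5)/5 = -⅕*7 = -7/5)
D(n, W) = 27 (D(n, W) = 9*3 = 27)
L(u, a) = -6 + u (L(u, a) = (-3 + u) - 3 = -6 + u)
D(5, l((-5 + 3)²))*L(-22, 0) = 27*(-6 - 22) = 27*(-28) = -756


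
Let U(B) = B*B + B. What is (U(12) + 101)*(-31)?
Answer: -7967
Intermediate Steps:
U(B) = B + B² (U(B) = B² + B = B + B²)
(U(12) + 101)*(-31) = (12*(1 + 12) + 101)*(-31) = (12*13 + 101)*(-31) = (156 + 101)*(-31) = 257*(-31) = -7967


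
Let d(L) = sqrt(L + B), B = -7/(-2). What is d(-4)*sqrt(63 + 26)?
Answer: I*sqrt(178)/2 ≈ 6.6708*I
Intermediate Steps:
B = 7/2 (B = -7*(-1/2) = 7/2 ≈ 3.5000)
d(L) = sqrt(7/2 + L) (d(L) = sqrt(L + 7/2) = sqrt(7/2 + L))
d(-4)*sqrt(63 + 26) = (sqrt(14 + 4*(-4))/2)*sqrt(63 + 26) = (sqrt(14 - 16)/2)*sqrt(89) = (sqrt(-2)/2)*sqrt(89) = ((I*sqrt(2))/2)*sqrt(89) = (I*sqrt(2)/2)*sqrt(89) = I*sqrt(178)/2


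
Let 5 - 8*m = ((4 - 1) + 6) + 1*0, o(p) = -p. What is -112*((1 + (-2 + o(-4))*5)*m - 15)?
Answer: 2296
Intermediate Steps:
m = -½ (m = 5/8 - (((4 - 1) + 6) + 1*0)/8 = 5/8 - ((3 + 6) + 0)/8 = 5/8 - (9 + 0)/8 = 5/8 - ⅛*9 = 5/8 - 9/8 = -½ ≈ -0.50000)
-112*((1 + (-2 + o(-4))*5)*m - 15) = -112*((1 + (-2 - 1*(-4))*5)*(-½) - 15) = -112*((1 + (-2 + 4)*5)*(-½) - 15) = -112*((1 + 2*5)*(-½) - 15) = -112*((1 + 10)*(-½) - 15) = -112*(11*(-½) - 15) = -112*(-11/2 - 15) = -112*(-41/2) = 2296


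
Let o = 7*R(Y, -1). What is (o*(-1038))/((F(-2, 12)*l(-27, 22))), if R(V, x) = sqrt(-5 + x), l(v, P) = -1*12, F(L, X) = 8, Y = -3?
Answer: 1211*I*sqrt(6)/16 ≈ 185.4*I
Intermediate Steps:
l(v, P) = -12
o = 7*I*sqrt(6) (o = 7*sqrt(-5 - 1) = 7*sqrt(-6) = 7*(I*sqrt(6)) = 7*I*sqrt(6) ≈ 17.146*I)
(o*(-1038))/((F(-2, 12)*l(-27, 22))) = ((7*I*sqrt(6))*(-1038))/((8*(-12))) = -7266*I*sqrt(6)/(-96) = -7266*I*sqrt(6)*(-1/96) = 1211*I*sqrt(6)/16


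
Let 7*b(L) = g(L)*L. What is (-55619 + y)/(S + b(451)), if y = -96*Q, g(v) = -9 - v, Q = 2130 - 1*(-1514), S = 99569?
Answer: -2838101/489523 ≈ -5.7977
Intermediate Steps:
Q = 3644 (Q = 2130 + 1514 = 3644)
b(L) = L*(-9 - L)/7 (b(L) = ((-9 - L)*L)/7 = (L*(-9 - L))/7 = L*(-9 - L)/7)
y = -349824 (y = -96*3644 = -349824)
(-55619 + y)/(S + b(451)) = (-55619 - 349824)/(99569 - ⅐*451*(9 + 451)) = -405443/(99569 - ⅐*451*460) = -405443/(99569 - 207460/7) = -405443/489523/7 = -405443*7/489523 = -2838101/489523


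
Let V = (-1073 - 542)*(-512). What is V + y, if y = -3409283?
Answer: -2582403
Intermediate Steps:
V = 826880 (V = -1615*(-512) = 826880)
V + y = 826880 - 3409283 = -2582403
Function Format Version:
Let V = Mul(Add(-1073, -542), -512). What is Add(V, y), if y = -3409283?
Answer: -2582403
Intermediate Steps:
V = 826880 (V = Mul(-1615, -512) = 826880)
Add(V, y) = Add(826880, -3409283) = -2582403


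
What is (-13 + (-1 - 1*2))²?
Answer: 256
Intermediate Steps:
(-13 + (-1 - 1*2))² = (-13 + (-1 - 2))² = (-13 - 3)² = (-16)² = 256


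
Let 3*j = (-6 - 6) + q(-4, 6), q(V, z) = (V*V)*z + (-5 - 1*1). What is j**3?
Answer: 17576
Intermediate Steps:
q(V, z) = -6 + z*V**2 (q(V, z) = V**2*z + (-5 - 1) = z*V**2 - 6 = -6 + z*V**2)
j = 26 (j = ((-6 - 6) + (-6 + 6*(-4)**2))/3 = (-12 + (-6 + 6*16))/3 = (-12 + (-6 + 96))/3 = (-12 + 90)/3 = (1/3)*78 = 26)
j**3 = 26**3 = 17576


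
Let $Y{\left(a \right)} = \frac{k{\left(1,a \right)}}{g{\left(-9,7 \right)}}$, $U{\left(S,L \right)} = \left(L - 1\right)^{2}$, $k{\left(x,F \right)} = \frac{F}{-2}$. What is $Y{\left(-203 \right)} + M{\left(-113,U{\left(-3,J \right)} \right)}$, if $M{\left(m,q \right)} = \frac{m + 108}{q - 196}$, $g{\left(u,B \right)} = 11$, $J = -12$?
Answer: $\frac{5591}{594} \approx 9.4125$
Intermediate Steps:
$k{\left(x,F \right)} = - \frac{F}{2}$ ($k{\left(x,F \right)} = F \left(- \frac{1}{2}\right) = - \frac{F}{2}$)
$U{\left(S,L \right)} = \left(-1 + L\right)^{2}$
$Y{\left(a \right)} = - \frac{a}{22}$ ($Y{\left(a \right)} = \frac{\left(- \frac{1}{2}\right) a}{11} = - \frac{a}{2} \cdot \frac{1}{11} = - \frac{a}{22}$)
$M{\left(m,q \right)} = \frac{108 + m}{-196 + q}$
$Y{\left(-203 \right)} + M{\left(-113,U{\left(-3,J \right)} \right)} = \left(- \frac{1}{22}\right) \left(-203\right) + \frac{108 - 113}{-196 + \left(-1 - 12\right)^{2}} = \frac{203}{22} + \frac{1}{-196 + \left(-13\right)^{2}} \left(-5\right) = \frac{203}{22} + \frac{1}{-196 + 169} \left(-5\right) = \frac{203}{22} + \frac{1}{-27} \left(-5\right) = \frac{203}{22} - - \frac{5}{27} = \frac{203}{22} + \frac{5}{27} = \frac{5591}{594}$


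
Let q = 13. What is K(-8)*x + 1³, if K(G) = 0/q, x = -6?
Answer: 1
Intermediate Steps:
K(G) = 0 (K(G) = 0/13 = 0*(1/13) = 0)
K(-8)*x + 1³ = 0*(-6) + 1³ = 0 + 1 = 1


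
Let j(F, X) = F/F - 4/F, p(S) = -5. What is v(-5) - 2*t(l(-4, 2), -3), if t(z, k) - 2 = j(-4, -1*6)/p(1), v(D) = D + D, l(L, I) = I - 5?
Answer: -66/5 ≈ -13.200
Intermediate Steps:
l(L, I) = -5 + I
j(F, X) = 1 - 4/F
v(D) = 2*D
t(z, k) = 8/5 (t(z, k) = 2 + ((-4 - 4)/(-4))/(-5) = 2 - ¼*(-8)*(-⅕) = 2 + 2*(-⅕) = 2 - ⅖ = 8/5)
v(-5) - 2*t(l(-4, 2), -3) = 2*(-5) - 2*8/5 = -10 - 16/5 = -66/5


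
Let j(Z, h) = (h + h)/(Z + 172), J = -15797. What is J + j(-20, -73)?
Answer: -1200645/76 ≈ -15798.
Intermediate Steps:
j(Z, h) = 2*h/(172 + Z) (j(Z, h) = (2*h)/(172 + Z) = 2*h/(172 + Z))
J + j(-20, -73) = -15797 + 2*(-73)/(172 - 20) = -15797 + 2*(-73)/152 = -15797 + 2*(-73)*(1/152) = -15797 - 73/76 = -1200645/76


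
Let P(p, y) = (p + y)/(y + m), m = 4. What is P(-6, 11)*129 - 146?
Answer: -103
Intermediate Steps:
P(p, y) = (p + y)/(4 + y) (P(p, y) = (p + y)/(y + 4) = (p + y)/(4 + y))
P(-6, 11)*129 - 146 = ((-6 + 11)/(4 + 11))*129 - 146 = (5/15)*129 - 146 = ((1/15)*5)*129 - 146 = (1/3)*129 - 146 = 43 - 146 = -103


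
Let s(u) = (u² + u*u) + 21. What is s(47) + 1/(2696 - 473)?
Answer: 9867898/2223 ≈ 4439.0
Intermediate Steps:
s(u) = 21 + 2*u² (s(u) = (u² + u²) + 21 = 2*u² + 21 = 21 + 2*u²)
s(47) + 1/(2696 - 473) = (21 + 2*47²) + 1/(2696 - 473) = (21 + 2*2209) + 1/2223 = (21 + 4418) + 1/2223 = 4439 + 1/2223 = 9867898/2223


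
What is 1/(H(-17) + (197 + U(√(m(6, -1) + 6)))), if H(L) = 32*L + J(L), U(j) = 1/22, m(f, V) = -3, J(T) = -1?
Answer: -22/7655 ≈ -0.0028739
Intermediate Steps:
U(j) = 1/22
H(L) = -1 + 32*L (H(L) = 32*L - 1 = -1 + 32*L)
1/(H(-17) + (197 + U(√(m(6, -1) + 6)))) = 1/((-1 + 32*(-17)) + (197 + 1/22)) = 1/((-1 - 544) + 4335/22) = 1/(-545 + 4335/22) = 1/(-7655/22) = -22/7655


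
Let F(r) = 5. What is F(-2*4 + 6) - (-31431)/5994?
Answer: 20467/1998 ≈ 10.244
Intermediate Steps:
F(-2*4 + 6) - (-31431)/5994 = 5 - (-31431)/5994 = 5 - 1*(-10477/1998) = 5 + 10477/1998 = 20467/1998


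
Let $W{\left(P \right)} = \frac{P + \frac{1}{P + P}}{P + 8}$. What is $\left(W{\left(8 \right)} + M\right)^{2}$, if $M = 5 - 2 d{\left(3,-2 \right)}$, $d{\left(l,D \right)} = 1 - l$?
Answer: $\frac{5919489}{65536} \approx 90.324$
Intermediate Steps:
$W{\left(P \right)} = \frac{P + \frac{1}{2 P}}{8 + P}$
$M = 9$ ($M = 5 - 2 \left(1 - 3\right) = 5 - -4 = 5 + 4 = 9$)
$\left(W{\left(8 \right)} + M\right)^{2} = \left(\frac{\frac{1}{2} + 8^{2}}{8 \left(8 + 8\right)} + 9\right)^{2} = \left(\frac{\frac{1}{2} + 64}{8 \cdot 16} + 9\right)^{2} = \left(\frac{1}{8} \cdot \frac{1}{16} \cdot \frac{129}{2} + 9\right)^{2} = \left(\frac{129}{256} + 9\right)^{2} = \left(\frac{2433}{256}\right)^{2} = \frac{5919489}{65536}$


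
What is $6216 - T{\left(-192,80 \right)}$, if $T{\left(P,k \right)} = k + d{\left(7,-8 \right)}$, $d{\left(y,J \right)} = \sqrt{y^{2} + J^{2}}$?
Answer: $6136 - \sqrt{113} \approx 6125.4$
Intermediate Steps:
$d{\left(y,J \right)} = \sqrt{J^{2} + y^{2}}$
$T{\left(P,k \right)} = k + \sqrt{113}$ ($T{\left(P,k \right)} = k + \sqrt{\left(-8\right)^{2} + 7^{2}} = k + \sqrt{64 + 49} = k + \sqrt{113}$)
$6216 - T{\left(-192,80 \right)} = 6216 - \left(80 + \sqrt{113}\right) = 6136 - \sqrt{113}$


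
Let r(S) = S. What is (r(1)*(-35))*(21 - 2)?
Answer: -665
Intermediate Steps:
(r(1)*(-35))*(21 - 2) = (1*(-35))*(21 - 2) = -35*19 = -665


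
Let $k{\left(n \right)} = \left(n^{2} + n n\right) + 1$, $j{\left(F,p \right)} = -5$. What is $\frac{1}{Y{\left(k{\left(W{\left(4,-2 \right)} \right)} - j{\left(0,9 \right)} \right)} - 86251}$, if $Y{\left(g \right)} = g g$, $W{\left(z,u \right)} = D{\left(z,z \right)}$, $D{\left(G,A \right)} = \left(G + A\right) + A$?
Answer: $\frac{1}{185} \approx 0.0054054$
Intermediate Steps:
$D{\left(G,A \right)} = G + 2 A$ ($D{\left(G,A \right)} = \left(A + G\right) + A = G + 2 A$)
$W{\left(z,u \right)} = 3 z$ ($W{\left(z,u \right)} = z + 2 z = 3 z$)
$k{\left(n \right)} = 1 + 2 n^{2}$ ($k{\left(n \right)} = \left(n^{2} + n^{2}\right) + 1 = 2 n^{2} + 1 = 1 + 2 n^{2}$)
$Y{\left(g \right)} = g^{2}$
$\frac{1}{Y{\left(k{\left(W{\left(4,-2 \right)} \right)} - j{\left(0,9 \right)} \right)} - 86251} = \frac{1}{\left(\left(1 + 2 \left(3 \cdot 4\right)^{2}\right) - -5\right)^{2} - 86251} = \frac{1}{\left(\left(1 + 2 \cdot 12^{2}\right) + 5\right)^{2} - 86251} = \frac{1}{\left(\left(1 + 2 \cdot 144\right) + 5\right)^{2} - 86251} = \frac{1}{\left(\left(1 + 288\right) + 5\right)^{2} - 86251} = \frac{1}{\left(289 + 5\right)^{2} - 86251} = \frac{1}{294^{2} - 86251} = \frac{1}{86436 - 86251} = \frac{1}{185}$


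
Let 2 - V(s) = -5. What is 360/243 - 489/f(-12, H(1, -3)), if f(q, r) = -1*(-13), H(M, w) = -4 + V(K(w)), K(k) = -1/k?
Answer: -12683/351 ≈ -36.134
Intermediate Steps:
V(s) = 7 (V(s) = 2 - 1*(-5) = 2 + 5 = 7)
H(M, w) = 3 (H(M, w) = -4 + 7 = 3)
f(q, r) = 13
360/243 - 489/f(-12, H(1, -3)) = 360/243 - 489/13 = 360*(1/243) - 489*1/13 = 40/27 - 489/13 = -12683/351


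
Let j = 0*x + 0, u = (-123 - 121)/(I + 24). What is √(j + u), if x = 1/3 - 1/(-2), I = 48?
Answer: I*√122/6 ≈ 1.8409*I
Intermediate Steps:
u = -61/18 (u = (-123 - 121)/(48 + 24) = -244/72 = -244*1/72 = -61/18 ≈ -3.3889)
x = ⅚ (x = 1*(⅓) - 1*(-½) = ⅓ + ½ = ⅚ ≈ 0.83333)
j = 0 (j = 0*(⅚) + 0 = 0 + 0 = 0)
√(j + u) = √(0 - 61/18) = √(-61/18) = I*√122/6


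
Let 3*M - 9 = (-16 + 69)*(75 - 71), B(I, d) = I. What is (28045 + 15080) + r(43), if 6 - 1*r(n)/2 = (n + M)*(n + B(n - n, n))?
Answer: 99311/3 ≈ 33104.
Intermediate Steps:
M = 221/3 (M = 3 + ((-16 + 69)*(75 - 71))/3 = 3 + (53*4)/3 = 3 + (1/3)*212 = 3 + 212/3 = 221/3 ≈ 73.667)
r(n) = 12 - 2*n*(221/3 + n) (r(n) = 12 - 2*(n + 221/3)*(n + (n - n)) = 12 - 2*(221/3 + n)*(n + 0) = 12 - 2*(221/3 + n)*n = 12 - 2*n*(221/3 + n))
(28045 + 15080) + r(43) = (28045 + 15080) + (12 - 2*43**2 - 442/3*43) = 43125 + (12 - 2*1849 - 19006/3) = 43125 + (12 - 3698 - 19006/3) = 43125 - 30064/3 = 99311/3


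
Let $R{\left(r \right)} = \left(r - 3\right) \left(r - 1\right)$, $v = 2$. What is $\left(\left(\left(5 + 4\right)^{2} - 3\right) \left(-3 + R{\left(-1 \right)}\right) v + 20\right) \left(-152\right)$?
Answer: $-121600$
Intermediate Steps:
$R{\left(r \right)} = \left(-1 + r\right) \left(-3 + r\right)$ ($R{\left(r \right)} = \left(-3 + r\right) \left(-1 + r\right) = \left(-1 + r\right) \left(-3 + r\right)$)
$\left(\left(\left(5 + 4\right)^{2} - 3\right) \left(-3 + R{\left(-1 \right)}\right) v + 20\right) \left(-152\right) = \left(\left(\left(5 + 4\right)^{2} - 3\right) \left(-3 + \left(3 + \left(-1\right)^{2} - -4\right)\right) 2 + 20\right) \left(-152\right) = \left(\left(9^{2} - 3\right) \left(-3 + \left(3 + 1 + 4\right)\right) 2 + 20\right) \left(-152\right) = \left(\left(81 - 3\right) \left(-3 + 8\right) 2 + 20\right) \left(-152\right) = \left(78 \cdot 5 \cdot 2 + 20\right) \left(-152\right) = \left(78 \cdot 10 + 20\right) \left(-152\right) = \left(780 + 20\right) \left(-152\right) = 800 \left(-152\right) = -121600$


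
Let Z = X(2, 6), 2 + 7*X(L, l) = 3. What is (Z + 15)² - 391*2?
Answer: -27082/49 ≈ -552.69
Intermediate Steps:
X(L, l) = ⅐ (X(L, l) = -2/7 + (⅐)*3 = -2/7 + 3/7 = ⅐)
Z = ⅐ ≈ 0.14286
(Z + 15)² - 391*2 = (⅐ + 15)² - 391*2 = (106/7)² - 782 = 11236/49 - 782 = -27082/49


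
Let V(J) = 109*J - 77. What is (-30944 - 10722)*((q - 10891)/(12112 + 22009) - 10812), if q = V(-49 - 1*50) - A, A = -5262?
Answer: 15371951919834/34121 ≈ 4.5051e+8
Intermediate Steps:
V(J) = -77 + 109*J
q = -5606 (q = (-77 + 109*(-49 - 1*50)) - 1*(-5262) = (-77 + 109*(-49 - 50)) + 5262 = (-77 + 109*(-99)) + 5262 = (-77 - 10791) + 5262 = -10868 + 5262 = -5606)
(-30944 - 10722)*((q - 10891)/(12112 + 22009) - 10812) = (-30944 - 10722)*((-5606 - 10891)/(12112 + 22009) - 10812) = -41666*(-16497/34121 - 10812) = -41666*(-368932749/34121) = 15371951919834/34121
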